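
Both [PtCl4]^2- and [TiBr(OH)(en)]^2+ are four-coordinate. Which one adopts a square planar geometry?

For [PtCl4]^2-: Summing ligand charges against the −2 overall charge gives an oxidation state of +2 for platinum. Pt sits in group 10, so the d-electron count is 10 − 2 = 8. A 5d d⁸ ion has a large crystal-field splitting; square planar leaves the high-energy d_{x²−y²} orbital empty and maximises CFSE. → square planar.
For [TiBr(OH)(en)]^2+: Summing ligand charges against the +2 overall charge gives an oxidation state of +4 for titanium. Group 4 minus oxidation state 4 gives a d⁰ configuration. A d⁰ ion has no crystal-field stabilisation preference between square planar and tetrahedral, so four ligands adopt the sterically favoured tetrahedral geometry. → tetrahedral.

[PtCl4]^2-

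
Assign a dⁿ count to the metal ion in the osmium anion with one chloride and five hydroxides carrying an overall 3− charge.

d⁵

Ligand charges: each chloride is −1; each hydroxide is −1. With an overall charge of −3 the osmium centre must be in the +3 oxidation state.
Os sits in group 8, so the d-electron count is 8 − 3 = 5.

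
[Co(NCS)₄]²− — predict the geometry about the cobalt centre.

Each isothiocyanate is −1; balancing the −2 overall charge requires Co(II).
Group 9 minus oxidation state 2 gives a d⁷ configuration.
Coordination number: 4.
Isothiocyanate is a weak-field ligand.
For a high-spin 3d d⁷ ion with weak-field ligands the small Δₜ gives little square-planar CFSE advantage, so four ligands adopt the sterically favoured tetrahedral geometry.

tetrahedral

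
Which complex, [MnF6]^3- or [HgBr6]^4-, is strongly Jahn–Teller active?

[MnF6]^3-

[MnF6]^3-: Summing ligand charges against the −3 overall charge gives an oxidation state of +3 for manganese. Group 7 minus oxidation state 3 gives a d⁴ configuration. Fluoride is a weak-field ligand for a first-row metal, so the complex is high-spin. The t₂g³e_g¹ (high-spin) configuration has an unevenly filled e_g set; the Jahn–Teller theorem predicts a tetragonal distortion (typically axial elongation) to lift the degeneracy.
[HgBr6]^4-: Each bromide is −1; balancing the −4 overall charge requires Hg(II). Hg sits in group 12, so the d-electron count is 12 − 2 = 10. The d¹⁰ configuration leaves the e_g set evenly filled (or empty) — no strong Jahn–Teller driving force.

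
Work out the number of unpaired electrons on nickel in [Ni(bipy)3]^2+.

2

Summing ligand charges against the +2 overall charge gives an oxidation state of +2 for nickel.
Ni sits in group 10, so the d-electron count is 10 − 2 = 8.
Counting donor atoms: 3×2,2′-bipyridine (bidentate) → 6 donors. Coordination number = 6.
In an octahedral field the d⁸ configuration is t₂g⁶e_g² (only one arrangement possible), giving 2 unpaired electrons.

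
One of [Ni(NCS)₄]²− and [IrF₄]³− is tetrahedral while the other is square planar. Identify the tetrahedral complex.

[Ni(NCS)₄]²−

For [Ni(NCS)₄]²−: Summing ligand charges against the −2 overall charge gives an oxidation state of +2 for nickel. Group 10 minus oxidation state 2 gives a d⁸ configuration. Isothiocyanate is a weak-field ligand. With weak-field ligands the CFSE gain from square planar is small, so a 3d d⁸ ion takes the sterically preferred tetrahedral geometry. → tetrahedral.
For [IrF₄]³−: Each fluoride is −1; balancing the −3 overall charge requires Ir(I). Iridium is a group-9 element; Ir(I) is therefore d⁸. A 5d d⁸ ion has a large crystal-field splitting; square planar leaves the high-energy d_{x²−y²} orbital empty and maximises CFSE. → square planar.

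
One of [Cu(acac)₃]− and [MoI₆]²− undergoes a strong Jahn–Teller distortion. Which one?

[Cu(acac)₃]−: Ligand charges: each acetylacetonate is −1. With an overall charge of −1 the copper centre must be in the +2 oxidation state. Group 11 minus oxidation state 2 gives a d⁹ configuration. The t₂g⁶e_g³ configuration has an unevenly filled e_g set; the Jahn–Teller theorem predicts a tetragonal distortion (typically axial elongation) to lift the degeneracy.
[MoI₆]²−: Ligand charges: each iodide is −1. With an overall charge of −2 the molybdenum centre must be in the +4 oxidation state. Mo sits in group 6, so the d-electron count is 6 − 4 = 2. The d² configuration leaves the e_g set evenly filled (or empty) — no strong Jahn–Teller driving force.

[Cu(acac)₃]−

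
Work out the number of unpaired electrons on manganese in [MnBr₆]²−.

Each bromide is −1; balancing the −2 overall charge requires Mn(IV).
Group 7 minus oxidation state 4 gives a d³ configuration.
In an octahedral field the d³ configuration is t₂g³e_g⁰ (only one arrangement possible), giving 3 unpaired electrons.

3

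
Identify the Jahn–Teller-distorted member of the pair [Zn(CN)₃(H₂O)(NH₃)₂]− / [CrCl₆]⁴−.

[Zn(CN)₃(H₂O)(NH₃)₂]−: Ligand charges: each cyanide is −1; water is neutral; ammonia is neutral. With an overall charge of −1 the zinc centre must be in the +2 oxidation state. Zn sits in group 12, so the d-electron count is 12 − 2 = 10. The d¹⁰ configuration leaves the e_g set evenly filled (or empty) — no strong Jahn–Teller driving force.
[CrCl₆]⁴−: Summing ligand charges against the −4 overall charge gives an oxidation state of +2 for chromium. Group 6 minus oxidation state 2 gives a d⁴ configuration. Chloride is a weak-field ligand for a first-row metal, so the complex is high-spin. The t₂g³e_g¹ (high-spin) configuration has an unevenly filled e_g set; the Jahn–Teller theorem predicts a tetragonal distortion (typically axial elongation) to lift the degeneracy.

[CrCl₆]⁴−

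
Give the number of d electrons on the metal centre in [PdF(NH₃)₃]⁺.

d8

Each fluoride is −1; ammonia is neutral; balancing the +1 overall charge requires Pd(II).
Pd sits in group 10, so the d-electron count is 10 − 2 = 8.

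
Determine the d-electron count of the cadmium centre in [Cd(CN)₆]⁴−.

d10

Each cyanide is −1; balancing the −4 overall charge requires Cd(II).
Cadmium is a group-12 element; Cd(II) is therefore d¹⁰.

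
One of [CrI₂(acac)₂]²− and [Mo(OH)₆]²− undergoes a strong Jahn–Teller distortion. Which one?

[CrI₂(acac)₂]²−: Summing ligand charges against the −2 overall charge gives an oxidation state of +2 for chromium. Cr sits in group 6, so the d-electron count is 6 − 2 = 4. Acetylacetonate and iodide are weak-field ligands for a first-row metal, so the complex is high-spin. The t₂g³e_g¹ (high-spin) configuration has an unevenly filled e_g set; the Jahn–Teller theorem predicts a tetragonal distortion (typically axial elongation) to lift the degeneracy.
[Mo(OH)₆]²−: Each hydroxide is −1; balancing the −2 overall charge requires Mo(IV). Group 6 minus oxidation state 4 gives a d² configuration. The d² configuration leaves the e_g set evenly filled (or empty) — no strong Jahn–Teller driving force.

[CrI₂(acac)₂]²−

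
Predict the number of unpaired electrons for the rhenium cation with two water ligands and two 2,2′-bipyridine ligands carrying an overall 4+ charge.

Ligand charges: water is neutral; 2,2′-bipyridine is neutral. With an overall charge of +4 the rhenium centre must be in the +4 oxidation state.
Rhenium is a group-7 element; Re(IV) is therefore d³.
Counting donor atoms: 2×water (monodentate) → 2 donors; 2×2,2′-bipyridine (bidentate) → 4 donors. Coordination number = 6.
In an octahedral field the d³ configuration is t₂g³e_g⁰ (only one arrangement possible), giving 3 unpaired electrons.

3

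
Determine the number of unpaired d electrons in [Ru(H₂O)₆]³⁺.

Summing ligand charges against the +3 overall charge gives an oxidation state of +3 for ruthenium.
Ru sits in group 8, so the d-electron count is 8 − 3 = 5.
The spin state decides the count: a 4d ion has a large Δₒ and is invariably low-spin.
An octahedral low-spin d⁵ ion is t₂g⁵e_g⁰, giving 1 unpaired electron.

1 unpaired electron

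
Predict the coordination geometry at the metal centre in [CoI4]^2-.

Each iodide is −1; balancing the −2 overall charge requires Co(II).
Group 9 minus oxidation state 2 gives a d⁷ configuration.
Coordination number: 4.
Iodide is a weak-field ligand.
For a high-spin 3d d⁷ ion with weak-field ligands the small Δₜ gives little square-planar CFSE advantage, so four ligands adopt the sterically favoured tetrahedral geometry.

tetrahedral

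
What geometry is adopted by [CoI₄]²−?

Each iodide is −1; balancing the −2 overall charge requires Co(II).
Cobalt is a group-9 element; Co(II) is therefore d⁷.
Coordination number: 4.
Iodide is a weak-field ligand.
For a high-spin 3d d⁷ ion with weak-field ligands the small Δₜ gives little square-planar CFSE advantage, so four ligands adopt the sterically favoured tetrahedral geometry.

tetrahedral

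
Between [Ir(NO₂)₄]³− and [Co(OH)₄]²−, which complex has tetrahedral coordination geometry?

For [Ir(NO₂)₄]³−: Summing ligand charges against the −3 overall charge gives an oxidation state of +1 for iridium. Group 9 minus oxidation state 1 gives a d⁸ configuration. A 5d d⁸ ion has a large crystal-field splitting; square planar leaves the high-energy d_{x²−y²} orbital empty and maximises CFSE. → square planar.
For [Co(OH)₄]²−: Summing ligand charges against the −2 overall charge gives an oxidation state of +2 for cobalt. Cobalt is a group-9 element; Co(II) is therefore d⁷. For a high-spin 3d d⁷ ion with weak-field ligands the small Δₜ gives little square-planar CFSE advantage, so four ligands adopt the sterically favoured tetrahedral geometry. → tetrahedral.

[Co(OH)₄]²−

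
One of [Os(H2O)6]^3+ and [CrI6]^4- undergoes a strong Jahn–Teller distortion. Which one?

[CrI6]^4-

[Os(H2O)6]^3+: Summing ligand charges against the +3 overall charge gives an oxidation state of +3 for osmium. Os sits in group 8, so the d-electron count is 8 − 3 = 5. A 5d ion has a large Δₒ and is invariably low-spin. The d⁵ configuration leaves the e_g set evenly filled (or empty) — no strong Jahn–Teller driving force.
[CrI6]^4-: Summing ligand charges against the −4 overall charge gives an oxidation state of +2 for chromium. Chromium is a group-6 element; Cr(II) is therefore d⁴. Iodide is a weak-field ligand for a first-row metal, so the complex is high-spin. The t₂g³e_g¹ (high-spin) configuration has an unevenly filled e_g set; the Jahn–Teller theorem predicts a tetragonal distortion (typically axial elongation) to lift the degeneracy.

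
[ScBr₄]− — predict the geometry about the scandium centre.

Summing ligand charges against the −1 overall charge gives an oxidation state of +3 for scandium.
Scandium is a group-3 element; Sc(III) is therefore d⁰.
With 4 monodentate ligands the coordination number is 4.
A d⁰ ion has no crystal-field stabilisation preference between square planar and tetrahedral, so four ligands adopt the sterically favoured tetrahedral geometry.

tetrahedral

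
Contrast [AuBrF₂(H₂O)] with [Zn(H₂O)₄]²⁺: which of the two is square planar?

For [AuBrF₂(H₂O)]: Ligand charges: each bromide is −1; each fluoride is −1; water is neutral. With an overall charge of 0 the gold centre must be in the +3 oxidation state. Group 11 minus oxidation state 3 gives a d⁸ configuration. A 5d d⁸ ion has a large crystal-field splitting; square planar leaves the high-energy d_{x²−y²} orbital empty and maximises CFSE. → square planar.
For [Zn(H₂O)₄]²⁺: Water is neutral; balancing the +2 overall charge requires Zn(II). Zinc is a group-12 element; Zn(II) is therefore d¹⁰. A d¹⁰ ion has no crystal-field stabilisation preference between square planar and tetrahedral, so four ligands adopt the sterically favoured tetrahedral geometry. → tetrahedral.

[AuBrF₂(H₂O)]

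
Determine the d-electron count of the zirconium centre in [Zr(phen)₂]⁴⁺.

d0

Ligand charges: 1,10-phenanthroline is neutral. With an overall charge of +4 the zirconium centre must be in the +4 oxidation state.
Zirconium is a group-4 element; Zr(IV) is therefore d⁰.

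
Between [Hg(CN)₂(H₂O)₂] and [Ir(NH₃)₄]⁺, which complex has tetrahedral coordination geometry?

[Hg(CN)₂(H₂O)₂]

For [Hg(CN)₂(H₂O)₂]: Summing ligand charges against the 0 overall charge gives an oxidation state of +2 for mercury. Group 12 minus oxidation state 2 gives a d¹⁰ configuration. A d¹⁰ ion has no crystal-field stabilisation preference between square planar and tetrahedral, so four ligands adopt the sterically favoured tetrahedral geometry. → tetrahedral.
For [Ir(NH₃)₄]⁺: Ammonia is neutral; balancing the +1 overall charge requires Ir(I). Ir sits in group 9, so the d-electron count is 9 − 1 = 8. A 5d d⁸ ion has a large crystal-field splitting; square planar leaves the high-energy d_{x²−y²} orbital empty and maximises CFSE. → square planar.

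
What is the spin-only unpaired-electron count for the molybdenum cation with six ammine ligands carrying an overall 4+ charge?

2 unpaired electrons

Summing ligand charges against the +4 overall charge gives an oxidation state of +4 for molybdenum.
Mo sits in group 6, so the d-electron count is 6 − 4 = 2.
In an octahedral field the d² configuration is t₂g²e_g⁰ (only one arrangement possible), giving 2 unpaired electrons.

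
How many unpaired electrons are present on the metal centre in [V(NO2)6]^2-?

Summing ligand charges against the −2 overall charge gives an oxidation state of +4 for vanadium.
Group 5 minus oxidation state 4 gives a d¹ configuration.
In an octahedral field the d¹ configuration is t₂g¹e_g⁰ (only one arrangement possible), giving 1 unpaired electron.

1 unpaired electron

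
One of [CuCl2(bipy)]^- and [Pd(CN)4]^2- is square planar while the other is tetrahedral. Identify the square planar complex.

[Pd(CN)4]^2-

For [CuCl2(bipy)]^-: Each chloride is −1; 2,2′-bipyridine is neutral; balancing the −1 overall charge requires Cu(I). Cu sits in group 11, so the d-electron count is 11 − 1 = 10. A d¹⁰ ion has no crystal-field stabilisation preference between square planar and tetrahedral, so four ligands adopt the sterically favoured tetrahedral geometry. → tetrahedral.
For [Pd(CN)4]^2-: Summing ligand charges against the −2 overall charge gives an oxidation state of +2 for palladium. Pd sits in group 10, so the d-electron count is 10 − 2 = 8. A 4d d⁸ ion has a large crystal-field splitting; square planar leaves the high-energy d_{x²−y²} orbital empty and maximises CFSE. → square planar.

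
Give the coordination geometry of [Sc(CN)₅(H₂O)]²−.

Ligand charges: each cyanide is −1; water is neutral. With an overall charge of −2 the scandium centre must be in the +3 oxidation state.
Scandium is a group-3 element; Sc(III) is therefore d⁰.
With 6 monodentate ligands the coordination number is 6.
Six donors around a single metal centre give an octahedral coordination sphere.

octahedral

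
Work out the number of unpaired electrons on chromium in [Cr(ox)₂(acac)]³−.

Ligand charges: each oxalate is −2; each acetylacetonate is −1. With an overall charge of −3 the chromium centre must be in the +2 oxidation state.
Group 6 minus oxidation state 2 gives a d⁴ configuration.
Counting donor atoms: 2×oxalate (bidentate) → 4 donors; 1×acetylacetonate (bidentate) → 2 donors. Coordination number = 6.
The spin state decides the count: Acetylacetonate and oxalate are weak-field ligands for a first-row metal, so the complex is high-spin.
An octahedral high-spin d⁴ ion is t₂g³e_g¹, giving 4 unpaired electrons.

4 unpaired electrons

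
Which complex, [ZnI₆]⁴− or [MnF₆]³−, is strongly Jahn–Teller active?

[MnF₆]³−

[ZnI₆]⁴−: Summing ligand charges against the −4 overall charge gives an oxidation state of +2 for zinc. Zinc is a group-12 element; Zn(II) is therefore d¹⁰. The d¹⁰ configuration leaves the e_g set evenly filled (or empty) — no strong Jahn–Teller driving force.
[MnF₆]³−: Ligand charges: each fluoride is −1. With an overall charge of −3 the manganese centre must be in the +3 oxidation state. Mn sits in group 7, so the d-electron count is 7 − 3 = 4. Fluoride is a weak-field ligand for a first-row metal, so the complex is high-spin. The t₂g³e_g¹ (high-spin) configuration has an unevenly filled e_g set; the Jahn–Teller theorem predicts a tetragonal distortion (typically axial elongation) to lift the degeneracy.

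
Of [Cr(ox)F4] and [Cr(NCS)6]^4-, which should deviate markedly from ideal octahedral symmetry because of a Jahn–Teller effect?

[Cr(NCS)6]^4-

[Cr(ox)F4]: Ligand charges: each oxalate is −2; each fluoride is −1. With an overall charge of 0 the chromium centre must be in the +6 oxidation state. Chromium is a group-6 element; Cr(VI) is therefore d⁰. The d⁰ configuration leaves the e_g set evenly filled (or empty) — no strong Jahn–Teller driving force.
[Cr(NCS)6]^4-: Ligand charges: each isothiocyanate is −1. With an overall charge of −4 the chromium centre must be in the +2 oxidation state. Cr sits in group 6, so the d-electron count is 6 − 2 = 4. Isothiocyanate is a weak-field ligand for a first-row metal, so the complex is high-spin. The t₂g³e_g¹ (high-spin) configuration has an unevenly filled e_g set; the Jahn–Teller theorem predicts a tetragonal distortion (typically axial elongation) to lift the degeneracy.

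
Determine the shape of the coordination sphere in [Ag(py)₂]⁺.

Ligand charges: pyridine is neutral. With an overall charge of +1 the silver centre must be in the +1 oxidation state.
Silver is a group-11 element; Ag(I) is therefore d¹⁰.
Coordination number: 2.
A d¹⁰ ion with only two ligands adopts a linear arrangement (sp hybridisation; no CFSE preference).

linear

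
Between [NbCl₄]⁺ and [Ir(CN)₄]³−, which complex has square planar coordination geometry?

For [NbCl₄]⁺: Ligand charges: each chloride is −1. With an overall charge of +1 the niobium centre must be in the +5 oxidation state. Niobium is a group-5 element; Nb(V) is therefore d⁰. A d⁰ ion has no crystal-field stabilisation preference between square planar and tetrahedral, so four ligands adopt the sterically favoured tetrahedral geometry. → tetrahedral.
For [Ir(CN)₄]³−: Summing ligand charges against the −3 overall charge gives an oxidation state of +1 for iridium. Group 9 minus oxidation state 1 gives a d⁸ configuration. A 5d d⁸ ion has a large crystal-field splitting; square planar leaves the high-energy d_{x²−y²} orbital empty and maximises CFSE. → square planar.

[Ir(CN)₄]³−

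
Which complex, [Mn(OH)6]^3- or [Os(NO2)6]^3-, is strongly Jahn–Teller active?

[Mn(OH)6]^3-: Each hydroxide is −1; balancing the −3 overall charge requires Mn(III). Group 7 minus oxidation state 3 gives a d⁴ configuration. Hydroxide is a weak-field ligand for a first-row metal, so the complex is high-spin. The t₂g³e_g¹ (high-spin) configuration has an unevenly filled e_g set; the Jahn–Teller theorem predicts a tetragonal distortion (typically axial elongation) to lift the degeneracy.
[Os(NO2)6]^3-: Summing ligand charges against the −3 overall charge gives an oxidation state of +3 for osmium. Osmium is a group-8 element; Os(III) is therefore d⁵. A 5d ion has a large Δₒ and is invariably low-spin. The d⁵ configuration leaves the e_g set evenly filled (or empty) — no strong Jahn–Teller driving force.

[Mn(OH)6]^3-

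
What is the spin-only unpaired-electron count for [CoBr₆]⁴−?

Summing ligand charges against the −4 overall charge gives an oxidation state of +2 for cobalt.
Cobalt is a group-9 element; Co(II) is therefore d⁷.
The spin state decides the count: Bromide is a weak-field ligand for a first-row metal, so the complex is high-spin.
An octahedral high-spin d⁷ ion is t₂g⁵e_g², giving 3 unpaired electrons.

3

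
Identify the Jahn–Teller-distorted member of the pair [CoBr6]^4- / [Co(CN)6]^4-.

[CoBr6]^4-: Ligand charges: each bromide is −1. With an overall charge of −4 the cobalt centre must be in the +2 oxidation state. Cobalt is a group-9 element; Co(II) is therefore d⁷. Bromide is a weak-field ligand for a first-row metal, so the complex is high-spin. The d⁷ configuration leaves the e_g set evenly filled (or empty) — no strong Jahn–Teller driving force.
[Co(CN)6]^4-: Ligand charges: each cyanide is −1. With an overall charge of −4 the cobalt centre must be in the +2 oxidation state. Group 9 minus oxidation state 2 gives a d⁷ configuration. Cyanide is a strong-field ligand (high in the spectrochemical series) for a first-row metal, so the complex is low-spin. The t₂g⁶e_g¹ (low-spin) configuration has an unevenly filled e_g set; the Jahn–Teller theorem predicts a tetragonal distortion (typically axial elongation) to lift the degeneracy.

[Co(CN)6]^4-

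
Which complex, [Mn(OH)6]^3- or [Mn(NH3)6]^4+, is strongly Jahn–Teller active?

[Mn(OH)6]^3-

[Mn(OH)6]^3-: Summing ligand charges against the −3 overall charge gives an oxidation state of +3 for manganese. Group 7 minus oxidation state 3 gives a d⁴ configuration. Hydroxide is a weak-field ligand for a first-row metal, so the complex is high-spin. The t₂g³e_g¹ (high-spin) configuration has an unevenly filled e_g set; the Jahn–Teller theorem predicts a tetragonal distortion (typically axial elongation) to lift the degeneracy.
[Mn(NH3)6]^4+: Ligand charges: ammonia is neutral. With an overall charge of +4 the manganese centre must be in the +4 oxidation state. Mn sits in group 7, so the d-electron count is 7 − 4 = 3. The d³ configuration leaves the e_g set evenly filled (or empty) — no strong Jahn–Teller driving force.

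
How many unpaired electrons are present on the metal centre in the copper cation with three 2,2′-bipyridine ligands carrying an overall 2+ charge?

1 unpaired electron

Ligand charges: 2,2′-bipyridine is neutral. With an overall charge of +2 the copper centre must be in the +2 oxidation state.
Copper is a group-11 element; Cu(II) is therefore d⁹.
Counting donor atoms: 3×2,2′-bipyridine (bidentate) → 6 donors. Coordination number = 6.
In an octahedral field the d⁹ configuration is t₂g⁶e_g³ (only one arrangement possible), giving 1 unpaired electron.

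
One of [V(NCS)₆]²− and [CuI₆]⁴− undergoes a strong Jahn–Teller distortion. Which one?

[V(NCS)₆]²−: Summing ligand charges against the −2 overall charge gives an oxidation state of +4 for vanadium. Group 5 minus oxidation state 4 gives a d¹ configuration. The d¹ configuration leaves the e_g set evenly filled (or empty) — no strong Jahn–Teller driving force.
[CuI₆]⁴−: Summing ligand charges against the −4 overall charge gives an oxidation state of +2 for copper. Copper is a group-11 element; Cu(II) is therefore d⁹. The t₂g⁶e_g³ configuration has an unevenly filled e_g set; the Jahn–Teller theorem predicts a tetragonal distortion (typically axial elongation) to lift the degeneracy.

[CuI₆]⁴−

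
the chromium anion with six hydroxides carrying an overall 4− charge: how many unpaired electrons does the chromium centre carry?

4

Summing ligand charges against the −4 overall charge gives an oxidation state of +2 for chromium.
Chromium is a group-6 element; Cr(II) is therefore d⁴.
The spin state decides the count: Hydroxide is a weak-field ligand for a first-row metal, so the complex is high-spin.
An octahedral high-spin d⁴ ion is t₂g³e_g¹, giving 4 unpaired electrons.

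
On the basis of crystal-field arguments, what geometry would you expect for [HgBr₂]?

linear

Summing ligand charges against the 0 overall charge gives an oxidation state of +2 for mercury.
Hg sits in group 12, so the d-electron count is 12 − 2 = 10.
Coordination number: 2.
A d¹⁰ ion with only two ligands adopts a linear arrangement (sp hybridisation; no CFSE preference).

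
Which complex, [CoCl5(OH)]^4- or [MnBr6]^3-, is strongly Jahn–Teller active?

[CoCl5(OH)]^4-: Each chloride is −1; each hydroxide is −1; balancing the −4 overall charge requires Co(II). Group 9 minus oxidation state 2 gives a d⁷ configuration. Chloride and hydroxide are weak-field ligands for a first-row metal, so the complex is high-spin. The d⁷ configuration leaves the e_g set evenly filled (or empty) — no strong Jahn–Teller driving force.
[MnBr6]^3-: Ligand charges: each bromide is −1. With an overall charge of −3 the manganese centre must be in the +3 oxidation state. Mn sits in group 7, so the d-electron count is 7 − 3 = 4. Bromide is a weak-field ligand for a first-row metal, so the complex is high-spin. The t₂g³e_g¹ (high-spin) configuration has an unevenly filled e_g set; the Jahn–Teller theorem predicts a tetragonal distortion (typically axial elongation) to lift the degeneracy.

[MnBr6]^3-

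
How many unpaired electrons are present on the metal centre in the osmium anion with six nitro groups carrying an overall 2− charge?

Summing ligand charges against the −2 overall charge gives an oxidation state of +4 for osmium.
Osmium is a group-8 element; Os(IV) is therefore d⁴.
The spin state decides the count: a 5d ion has a large Δₒ and is invariably low-spin.
An octahedral low-spin d⁴ ion is t₂g⁴e_g⁰, giving 2 unpaired electrons.

2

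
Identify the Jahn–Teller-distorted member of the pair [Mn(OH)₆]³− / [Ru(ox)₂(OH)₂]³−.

[Mn(OH)₆]³−

[Mn(OH)₆]³−: Ligand charges: each hydroxide is −1. With an overall charge of −3 the manganese centre must be in the +3 oxidation state. Manganese is a group-7 element; Mn(III) is therefore d⁴. Hydroxide is a weak-field ligand for a first-row metal, so the complex is high-spin. The t₂g³e_g¹ (high-spin) configuration has an unevenly filled e_g set; the Jahn–Teller theorem predicts a tetragonal distortion (typically axial elongation) to lift the degeneracy.
[Ru(ox)₂(OH)₂]³−: Ligand charges: each oxalate is −2; each hydroxide is −1. With an overall charge of −3 the ruthenium centre must be in the +3 oxidation state. Group 8 minus oxidation state 3 gives a d⁵ configuration. A 4d ion has a large Δₒ and is invariably low-spin. The d⁵ configuration leaves the e_g set evenly filled (or empty) — no strong Jahn–Teller driving force.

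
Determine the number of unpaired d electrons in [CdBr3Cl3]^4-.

0 unpaired electrons

Summing ligand charges against the −4 overall charge gives an oxidation state of +2 for cadmium.
Cd sits in group 12, so the d-electron count is 12 − 2 = 10.
In an octahedral field the d¹⁰ configuration is t₂g⁶e_g⁴, giving 0 unpaired electrons.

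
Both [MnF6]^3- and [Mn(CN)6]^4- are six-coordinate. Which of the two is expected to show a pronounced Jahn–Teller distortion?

[MnF6]^3-: Ligand charges: each fluoride is −1. With an overall charge of −3 the manganese centre must be in the +3 oxidation state. Group 7 minus oxidation state 3 gives a d⁴ configuration. Fluoride is a weak-field ligand for a first-row metal, so the complex is high-spin. The t₂g³e_g¹ (high-spin) configuration has an unevenly filled e_g set; the Jahn–Teller theorem predicts a tetragonal distortion (typically axial elongation) to lift the degeneracy.
[Mn(CN)6]^4-: Each cyanide is −1; balancing the −4 overall charge requires Mn(II). Group 7 minus oxidation state 2 gives a d⁵ configuration. Cyanide is a strong-field ligand (high in the spectrochemical series) for a first-row metal, so the complex is low-spin. The d⁵ configuration leaves the e_g set evenly filled (or empty) — no strong Jahn–Teller driving force.

[MnF6]^3-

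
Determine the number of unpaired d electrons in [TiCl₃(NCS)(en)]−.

Ligand charges: each chloride is −1; each isothiocyanate is −1; ethylenediamine is neutral. With an overall charge of −1 the titanium centre must be in the +3 oxidation state.
Group 4 minus oxidation state 3 gives a d¹ configuration.
Counting donor atoms: 3×chloride (monodentate) → 3 donors; 1×isothiocyanate (monodentate) → 1 donor; 1×ethylenediamine (bidentate) → 2 donors. Coordination number = 6.
In an octahedral field the d¹ configuration is t₂g¹e_g⁰ (only one arrangement possible), giving 1 unpaired electron.

1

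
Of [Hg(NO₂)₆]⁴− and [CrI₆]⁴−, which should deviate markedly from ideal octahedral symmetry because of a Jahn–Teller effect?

[CrI₆]⁴−

[Hg(NO₂)₆]⁴−: Ligand charges: each nitro (N-bound nitrite) is −1. With an overall charge of −4 the mercury centre must be in the +2 oxidation state. Group 12 minus oxidation state 2 gives a d¹⁰ configuration. The d¹⁰ configuration leaves the e_g set evenly filled (or empty) — no strong Jahn–Teller driving force.
[CrI₆]⁴−: Summing ligand charges against the −4 overall charge gives an oxidation state of +2 for chromium. Cr sits in group 6, so the d-electron count is 6 − 2 = 4. Iodide is a weak-field ligand for a first-row metal, so the complex is high-spin. The t₂g³e_g¹ (high-spin) configuration has an unevenly filled e_g set; the Jahn–Teller theorem predicts a tetragonal distortion (typically axial elongation) to lift the degeneracy.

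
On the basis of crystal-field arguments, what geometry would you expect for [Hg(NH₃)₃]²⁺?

Ammonia is neutral; balancing the +2 overall charge requires Hg(II).
Mercury is a group-12 element; Hg(II) is therefore d¹⁰.
Coordination number: 3.
Three ligands around a d¹⁰ centre minimise repulsion in a trigonal-planar arrangement.

trigonal planar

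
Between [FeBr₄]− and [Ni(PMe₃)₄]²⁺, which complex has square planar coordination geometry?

[Ni(PMe₃)₄]²⁺

For [FeBr₄]−: Ligand charges: each bromide is −1. With an overall charge of −1 the iron centre must be in the +3 oxidation state. Fe sits in group 8, so the d-electron count is 8 − 3 = 5. A high-spin d⁵ ion has zero CFSE in either geometry, so four ligands adopt the sterically favoured tetrahedral geometry. → tetrahedral.
For [Ni(PMe₃)₄]²⁺: Trimethylphosphine is neutral; balancing the +2 overall charge requires Ni(II). Group 10 minus oxidation state 2 gives a d⁸ configuration. Trimethylphosphine is a strong-field ligand (high in the spectrochemical series). A 3d d⁸ ion with strong-field ligands gains enough CFSE to favour square planar over tetrahedral. → square planar.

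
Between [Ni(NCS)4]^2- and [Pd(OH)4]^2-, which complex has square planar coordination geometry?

[Pd(OH)4]^2-

For [Ni(NCS)4]^2-: Summing ligand charges against the −2 overall charge gives an oxidation state of +2 for nickel. Nickel is a group-10 element; Ni(II) is therefore d⁸. Isothiocyanate is a weak-field ligand. With weak-field ligands the CFSE gain from square planar is small, so a 3d d⁸ ion takes the sterically preferred tetrahedral geometry. → tetrahedral.
For [Pd(OH)4]^2-: Summing ligand charges against the −2 overall charge gives an oxidation state of +2 for palladium. Pd sits in group 10, so the d-electron count is 10 − 2 = 8. A 4d d⁸ ion has a large crystal-field splitting; square planar leaves the high-energy d_{x²−y²} orbital empty and maximises CFSE. → square planar.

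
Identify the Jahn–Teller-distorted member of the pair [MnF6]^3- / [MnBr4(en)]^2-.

[MnF6]^3-: Each fluoride is −1; balancing the −3 overall charge requires Mn(III). Mn sits in group 7, so the d-electron count is 7 − 3 = 4. Fluoride is a weak-field ligand for a first-row metal, so the complex is high-spin. The t₂g³e_g¹ (high-spin) configuration has an unevenly filled e_g set; the Jahn–Teller theorem predicts a tetragonal distortion (typically axial elongation) to lift the degeneracy.
[MnBr4(en)]^2-: Ligand charges: each bromide is −1; ethylenediamine is neutral. With an overall charge of −2 the manganese centre must be in the +2 oxidation state. Group 7 minus oxidation state 2 gives a d⁵ configuration. Bromide is a weak-field ligand for a first-row metal, so the complex is high-spin. The d⁵ configuration leaves the e_g set evenly filled (or empty) — no strong Jahn–Teller driving force.

[MnF6]^3-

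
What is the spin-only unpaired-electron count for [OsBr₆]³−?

1

Ligand charges: each bromide is −1. With an overall charge of −3 the osmium centre must be in the +3 oxidation state.
Osmium is a group-8 element; Os(III) is therefore d⁵.
The spin state decides the count: a 5d ion has a large Δₒ and is invariably low-spin.
An octahedral low-spin d⁵ ion is t₂g⁵e_g⁰, giving 1 unpaired electron.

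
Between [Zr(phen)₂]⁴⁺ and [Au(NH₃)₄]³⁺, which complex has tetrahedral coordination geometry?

For [Zr(phen)₂]⁴⁺: 1,10-phenanthroline is neutral; balancing the +4 overall charge requires Zr(IV). Zr sits in group 4, so the d-electron count is 4 − 4 = 0. A d⁰ ion has no crystal-field stabilisation preference between square planar and tetrahedral, so four ligands adopt the sterically favoured tetrahedral geometry. → tetrahedral.
For [Au(NH₃)₄]³⁺: Ligand charges: ammonia is neutral. With an overall charge of +3 the gold centre must be in the +3 oxidation state. Gold is a group-11 element; Au(III) is therefore d⁸. A 5d d⁸ ion has a large crystal-field splitting; square planar leaves the high-energy d_{x²−y²} orbital empty and maximises CFSE. → square planar.

[Zr(phen)₂]⁴⁺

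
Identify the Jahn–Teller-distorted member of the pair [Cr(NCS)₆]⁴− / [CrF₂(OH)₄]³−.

[Cr(NCS)₆]⁴−: Ligand charges: each isothiocyanate is −1. With an overall charge of −4 the chromium centre must be in the +2 oxidation state. Group 6 minus oxidation state 2 gives a d⁴ configuration. Isothiocyanate is a weak-field ligand for a first-row metal, so the complex is high-spin. The t₂g³e_g¹ (high-spin) configuration has an unevenly filled e_g set; the Jahn–Teller theorem predicts a tetragonal distortion (typically axial elongation) to lift the degeneracy.
[CrF₂(OH)₄]³−: Summing ligand charges against the −3 overall charge gives an oxidation state of +3 for chromium. Cr sits in group 6, so the d-electron count is 6 − 3 = 3. The d³ configuration leaves the e_g set evenly filled (or empty) — no strong Jahn–Teller driving force.

[Cr(NCS)₆]⁴−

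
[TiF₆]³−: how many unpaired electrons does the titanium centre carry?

1

Ligand charges: each fluoride is −1. With an overall charge of −3 the titanium centre must be in the +3 oxidation state.
Titanium is a group-4 element; Ti(III) is therefore d¹.
In an octahedral field the d¹ configuration is t₂g¹e_g⁰ (only one arrangement possible), giving 1 unpaired electron.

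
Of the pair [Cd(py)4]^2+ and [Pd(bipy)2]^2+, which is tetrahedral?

For [Cd(py)4]^2+: Pyridine is neutral; balancing the +2 overall charge requires Cd(II). Group 12 minus oxidation state 2 gives a d¹⁰ configuration. A d¹⁰ ion has no crystal-field stabilisation preference between square planar and tetrahedral, so four ligands adopt the sterically favoured tetrahedral geometry. → tetrahedral.
For [Pd(bipy)2]^2+: Summing ligand charges against the +2 overall charge gives an oxidation state of +2 for palladium. Pd sits in group 10, so the d-electron count is 10 − 2 = 8. A 4d d⁸ ion has a large crystal-field splitting; square planar leaves the high-energy d_{x²−y²} orbital empty and maximises CFSE. → square planar.

[Cd(py)4]^2+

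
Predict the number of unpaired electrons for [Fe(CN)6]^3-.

1

Each cyanide is −1; balancing the −3 overall charge requires Fe(III).
Group 8 minus oxidation state 3 gives a d⁵ configuration.
The spin state decides the count: Cyanide is a strong-field ligand (high in the spectrochemical series) for a first-row metal, so the complex is low-spin.
An octahedral low-spin d⁵ ion is t₂g⁵e_g⁰, giving 1 unpaired electron.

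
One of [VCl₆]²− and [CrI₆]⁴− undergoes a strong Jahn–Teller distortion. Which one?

[CrI₆]⁴−

[VCl₆]²−: Summing ligand charges against the −2 overall charge gives an oxidation state of +4 for vanadium. Group 5 minus oxidation state 4 gives a d¹ configuration. The d¹ configuration leaves the e_g set evenly filled (or empty) — no strong Jahn–Teller driving force.
[CrI₆]⁴−: Summing ligand charges against the −4 overall charge gives an oxidation state of +2 for chromium. Group 6 minus oxidation state 2 gives a d⁴ configuration. Iodide is a weak-field ligand for a first-row metal, so the complex is high-spin. The t₂g³e_g¹ (high-spin) configuration has an unevenly filled e_g set; the Jahn–Teller theorem predicts a tetragonal distortion (typically axial elongation) to lift the degeneracy.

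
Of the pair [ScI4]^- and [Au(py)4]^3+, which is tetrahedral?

For [ScI4]^-: Each iodide is −1; balancing the −1 overall charge requires Sc(III). Scandium is a group-3 element; Sc(III) is therefore d⁰. A d⁰ ion has no crystal-field stabilisation preference between square planar and tetrahedral, so four ligands adopt the sterically favoured tetrahedral geometry. → tetrahedral.
For [Au(py)4]^3+: Pyridine is neutral; balancing the +3 overall charge requires Au(III). Gold is a group-11 element; Au(III) is therefore d⁸. A 5d d⁸ ion has a large crystal-field splitting; square planar leaves the high-energy d_{x²−y²} orbital empty and maximises CFSE. → square planar.

[ScI4]^-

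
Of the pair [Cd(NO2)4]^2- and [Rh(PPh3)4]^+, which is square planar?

[Rh(PPh3)4]^+

For [Cd(NO2)4]^2-: Summing ligand charges against the −2 overall charge gives an oxidation state of +2 for cadmium. Cd sits in group 12, so the d-electron count is 12 − 2 = 10. A d¹⁰ ion has no crystal-field stabilisation preference between square planar and tetrahedral, so four ligands adopt the sterically favoured tetrahedral geometry. → tetrahedral.
For [Rh(PPh3)4]^+: Summing ligand charges against the +1 overall charge gives an oxidation state of +1 for rhodium. Rh sits in group 9, so the d-electron count is 9 − 1 = 8. A 4d d⁸ ion has a large crystal-field splitting; square planar leaves the high-energy d_{x²−y²} orbital empty and maximises CFSE. → square planar.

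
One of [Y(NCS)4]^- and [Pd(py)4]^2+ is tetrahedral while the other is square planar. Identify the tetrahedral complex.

[Y(NCS)4]^-

For [Y(NCS)4]^-: Ligand charges: each isothiocyanate is −1. With an overall charge of −1 the yttrium centre must be in the +3 oxidation state. Group 3 minus oxidation state 3 gives a d⁰ configuration. A d⁰ ion has no crystal-field stabilisation preference between square planar and tetrahedral, so four ligands adopt the sterically favoured tetrahedral geometry. → tetrahedral.
For [Pd(py)4]^2+: Pyridine is neutral; balancing the +2 overall charge requires Pd(II). Pd sits in group 10, so the d-electron count is 10 − 2 = 8. A 4d d⁸ ion has a large crystal-field splitting; square planar leaves the high-energy d_{x²−y²} orbital empty and maximises CFSE. → square planar.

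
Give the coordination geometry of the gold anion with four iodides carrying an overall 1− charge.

square planar

Summing ligand charges against the −1 overall charge gives an oxidation state of +3 for gold.
Gold is a group-11 element; Au(III) is therefore d⁸.
With 4 monodentate ligands the coordination number is 4.
A 5d d⁸ ion has a large crystal-field splitting; square planar leaves the high-energy d_{x²−y²} orbital empty and maximises CFSE.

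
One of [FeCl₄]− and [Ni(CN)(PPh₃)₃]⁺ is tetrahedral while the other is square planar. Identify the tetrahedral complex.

For [FeCl₄]−: Each chloride is −1; balancing the −1 overall charge requires Fe(III). Group 8 minus oxidation state 3 gives a d⁵ configuration. A high-spin d⁵ ion has zero CFSE in either geometry, so four ligands adopt the sterically favoured tetrahedral geometry. → tetrahedral.
For [Ni(CN)(PPh₃)₃]⁺: Ligand charges: each cyanide is −1; triphenylphosphine is neutral. With an overall charge of +1 the nickel centre must be in the +2 oxidation state. Ni sits in group 10, so the d-electron count is 10 − 2 = 8. Cyanide and triphenylphosphine are strong-field ligands (high in the spectrochemical series). A 3d d⁸ ion with strong-field ligands gains enough CFSE to favour square planar over tetrahedral. → square planar.

[FeCl₄]−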